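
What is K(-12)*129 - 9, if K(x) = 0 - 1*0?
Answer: -9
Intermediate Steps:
K(x) = 0 (K(x) = 0 + 0 = 0)
K(-12)*129 - 9 = 0*129 - 9 = 0 - 9 = -9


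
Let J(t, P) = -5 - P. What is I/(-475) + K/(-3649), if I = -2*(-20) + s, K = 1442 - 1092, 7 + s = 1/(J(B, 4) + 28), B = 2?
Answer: -5450322/32932225 ≈ -0.16550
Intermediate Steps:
s = -132/19 (s = -7 + 1/((-5 - 1*4) + 28) = -7 + 1/((-5 - 4) + 28) = -7 + 1/(-9 + 28) = -7 + 1/19 = -132/19 ≈ -6.9474)
K = 350
I = 628/19 (I = -2*(-20) - 132/19 = 40 - 132/19 = 628/19 ≈ 33.053)
I/(-475) + K/(-3649) = (628/19)/(-475) + 350/(-3649) = (628/19)*(-1/475) + 350*(-1/3649) = -628/9025 - 350/3649 = -5450322/32932225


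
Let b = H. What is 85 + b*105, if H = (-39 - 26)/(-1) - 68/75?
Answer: 34074/5 ≈ 6814.8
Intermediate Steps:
H = 4807/75 (H = -65*(-1) - 68*1/75 = 65 - 68/75 = 4807/75 ≈ 64.093)
b = 4807/75 ≈ 64.093
85 + b*105 = 85 + (4807/75)*105 = 85 + 33649/5 = 34074/5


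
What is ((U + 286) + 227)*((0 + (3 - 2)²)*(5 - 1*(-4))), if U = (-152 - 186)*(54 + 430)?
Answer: -1467711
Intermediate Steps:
U = -163592 (U = -338*484 = -163592)
((U + 286) + 227)*((0 + (3 - 2)²)*(5 - 1*(-4))) = ((-163592 + 286) + 227)*((0 + (3 - 2)²)*(5 - 1*(-4))) = (-163306 + 227)*((0 + 1²)*(5 + 4)) = -163079*(0 + 1)*9 = -163079*9 = -1467711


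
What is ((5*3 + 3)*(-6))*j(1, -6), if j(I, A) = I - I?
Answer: 0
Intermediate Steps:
j(I, A) = 0
((5*3 + 3)*(-6))*j(1, -6) = ((5*3 + 3)*(-6))*0 = ((15 + 3)*(-6))*0 = (18*(-6))*0 = -108*0 = 0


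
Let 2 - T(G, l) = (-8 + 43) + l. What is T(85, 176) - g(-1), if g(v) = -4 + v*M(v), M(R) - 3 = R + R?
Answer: -204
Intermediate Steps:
M(R) = 3 + 2*R (M(R) = 3 + (R + R) = 3 + 2*R)
T(G, l) = -33 - l (T(G, l) = 2 - ((-8 + 43) + l) = 2 - (35 + l) = 2 + (-35 - l) = -33 - l)
g(v) = -4 + v*(3 + 2*v)
T(85, 176) - g(-1) = (-33 - 1*176) - (-4 - (3 + 2*(-1))) = (-33 - 176) - (-4 - (3 - 2)) = -209 - (-4 - 1*1) = -209 - (-4 - 1) = -209 - 1*(-5) = -209 + 5 = -204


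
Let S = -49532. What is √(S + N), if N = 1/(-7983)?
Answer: I*√350732179859/2661 ≈ 222.56*I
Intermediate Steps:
N = -1/7983 ≈ -0.00012527
√(S + N) = √(-49532 - 1/7983) = √(-395413957/7983) = I*√350732179859/2661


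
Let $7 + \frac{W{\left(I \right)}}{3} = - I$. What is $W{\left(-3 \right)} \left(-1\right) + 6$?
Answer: $18$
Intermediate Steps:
$W{\left(I \right)} = -21 - 3 I$ ($W{\left(I \right)} = -21 + 3 \left(- I\right) = -21 - 3 I$)
$W{\left(-3 \right)} \left(-1\right) + 6 = \left(-21 - -9\right) \left(-1\right) + 6 = \left(-21 + 9\right) \left(-1\right) + 6 = \left(-12\right) \left(-1\right) + 6 = 12 + 6 = 18$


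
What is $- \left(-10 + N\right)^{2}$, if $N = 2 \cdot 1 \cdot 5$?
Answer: $0$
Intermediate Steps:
$N = 10$ ($N = 2 \cdot 5 = 10$)
$- \left(-10 + N\right)^{2} = - \left(-10 + 10\right)^{2} = - 0^{2} = \left(-1\right) 0 = 0$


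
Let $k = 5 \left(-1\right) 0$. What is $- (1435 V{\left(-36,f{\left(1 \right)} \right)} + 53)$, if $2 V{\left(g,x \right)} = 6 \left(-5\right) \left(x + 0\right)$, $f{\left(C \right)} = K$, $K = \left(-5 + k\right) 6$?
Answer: $-645803$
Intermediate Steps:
$k = 0$ ($k = \left(-5\right) 0 = 0$)
$K = -30$ ($K = \left(-5 + 0\right) 6 = \left(-5\right) 6 = -30$)
$f{\left(C \right)} = -30$
$V{\left(g,x \right)} = - 15 x$ ($V{\left(g,x \right)} = \frac{6 \left(-5\right) \left(x + 0\right)}{2} = \frac{\left(-30\right) x}{2} = - 15 x$)
$- (1435 V{\left(-36,f{\left(1 \right)} \right)} + 53) = - (1435 \left(\left(-15\right) \left(-30\right)\right) + 53) = - (1435 \cdot 450 + 53) = - (645750 + 53) = \left(-1\right) 645803 = -645803$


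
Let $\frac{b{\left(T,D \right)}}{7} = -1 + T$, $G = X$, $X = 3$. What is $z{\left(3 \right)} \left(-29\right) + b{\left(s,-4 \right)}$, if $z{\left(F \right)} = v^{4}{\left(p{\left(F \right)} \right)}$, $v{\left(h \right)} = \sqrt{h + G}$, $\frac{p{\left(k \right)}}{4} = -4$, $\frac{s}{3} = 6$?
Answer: $-4782$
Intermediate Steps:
$s = 18$ ($s = 3 \cdot 6 = 18$)
$G = 3$
$p{\left(k \right)} = -16$ ($p{\left(k \right)} = 4 \left(-4\right) = -16$)
$v{\left(h \right)} = \sqrt{3 + h}$ ($v{\left(h \right)} = \sqrt{h + 3} = \sqrt{3 + h}$)
$b{\left(T,D \right)} = -7 + 7 T$ ($b{\left(T,D \right)} = 7 \left(-1 + T\right) = -7 + 7 T$)
$z{\left(F \right)} = 169$ ($z{\left(F \right)} = \left(\sqrt{3 - 16}\right)^{4} = \left(\sqrt{-13}\right)^{4} = \left(i \sqrt{13}\right)^{4} = 169$)
$z{\left(3 \right)} \left(-29\right) + b{\left(s,-4 \right)} = 169 \left(-29\right) + \left(-7 + 7 \cdot 18\right) = -4901 + \left(-7 + 126\right) = -4901 + 119 = -4782$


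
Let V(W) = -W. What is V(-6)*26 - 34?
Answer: 122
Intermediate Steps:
V(-6)*26 - 34 = -1*(-6)*26 - 34 = 6*26 - 34 = 156 - 34 = 122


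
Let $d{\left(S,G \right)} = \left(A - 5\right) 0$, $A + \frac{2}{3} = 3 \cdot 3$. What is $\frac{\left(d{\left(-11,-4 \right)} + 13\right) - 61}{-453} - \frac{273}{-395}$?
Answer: $\frac{47543}{59645} \approx 0.7971$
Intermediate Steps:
$A = \frac{25}{3}$ ($A = - \frac{2}{3} + 3 \cdot 3 = - \frac{2}{3} + 9 = \frac{25}{3} \approx 8.3333$)
$d{\left(S,G \right)} = 0$ ($d{\left(S,G \right)} = \left(\frac{25}{3} - 5\right) 0 = \frac{10}{3} \cdot 0 = 0$)
$\frac{\left(d{\left(-11,-4 \right)} + 13\right) - 61}{-453} - \frac{273}{-395} = \frac{\left(0 + 13\right) - 61}{-453} - \frac{273}{-395} = \left(13 - 61\right) \left(- \frac{1}{453}\right) - - \frac{273}{395} = \left(-48\right) \left(- \frac{1}{453}\right) + \frac{273}{395} = \frac{16}{151} + \frac{273}{395} = \frac{47543}{59645}$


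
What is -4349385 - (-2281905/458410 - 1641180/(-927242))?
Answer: -184873519910395749/42505700522 ≈ -4.3494e+6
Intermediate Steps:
-4349385 - (-2281905/458410 - 1641180/(-927242)) = -4349385 - (-2281905*1/458410 - 1641180*(-1/927242)) = -4349385 - (-456381/91682 + 820590/463621) = -4349385 - 1*(-136354483221/42505700522) = -4349385 + 136354483221/42505700522 = -184873519910395749/42505700522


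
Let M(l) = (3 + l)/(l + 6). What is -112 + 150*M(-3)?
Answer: -112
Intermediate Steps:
M(l) = (3 + l)/(6 + l)
-112 + 150*M(-3) = -112 + 150*((3 - 3)/(6 - 3)) = -112 + 150*(0/3) = -112 + 150*((⅓)*0) = -112 + 150*0 = -112 + 0 = -112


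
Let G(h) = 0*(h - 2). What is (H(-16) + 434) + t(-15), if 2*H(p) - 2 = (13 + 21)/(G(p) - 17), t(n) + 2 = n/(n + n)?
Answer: 865/2 ≈ 432.50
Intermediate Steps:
G(h) = 0 (G(h) = 0*(-2 + h) = 0)
t(n) = -3/2 (t(n) = -2 + n/(n + n) = -2 + n/((2*n)) = -2 + n*(1/(2*n)) = -2 + 1/2 = -3/2)
H(p) = 0 (H(p) = 1 + ((13 + 21)/(0 - 17))/2 = 1 + (34/(-17))/2 = 1 + (34*(-1/17))/2 = 1 + (1/2)*(-2) = 1 - 1 = 0)
(H(-16) + 434) + t(-15) = (0 + 434) - 3/2 = 434 - 3/2 = 865/2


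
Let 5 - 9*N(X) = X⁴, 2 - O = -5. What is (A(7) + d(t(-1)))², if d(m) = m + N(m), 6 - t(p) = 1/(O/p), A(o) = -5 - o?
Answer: 12484654089769/466948881 ≈ 26737.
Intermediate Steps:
O = 7 (O = 2 - 1*(-5) = 2 + 5 = 7)
t(p) = 6 - p/7 (t(p) = 6 - 1/(7/p) = 6 - p/7)
N(X) = 5/9 - X⁴/9
d(m) = 5/9 + m - m⁴/9 (d(m) = m + (5/9 - m⁴/9) = 5/9 + m - m⁴/9)
(A(7) + d(t(-1)))² = ((-5 - 1*7) + (5/9 + (6 - ⅐*(-1)) - (6 - ⅐*(-1))⁴/9))² = ((-5 - 7) + (5/9 + (6 + ⅐) - (6 + ⅐)⁴/9))² = (-12 + (5/9 + 43/7 - (43/7)⁴/9))² = (-12 + (5/9 + 43/7 - ⅑*3418801/2401))² = (-12 + (5/9 + 43/7 - 3418801/21609))² = (-12 - 3274055/21609)² = (-3533363/21609)² = 12484654089769/466948881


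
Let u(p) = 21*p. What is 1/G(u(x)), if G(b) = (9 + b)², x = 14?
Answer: 1/91809 ≈ 1.0892e-5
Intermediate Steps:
1/G(u(x)) = 1/((9 + 21*14)²) = 1/((9 + 294)²) = 1/(303²) = 1/91809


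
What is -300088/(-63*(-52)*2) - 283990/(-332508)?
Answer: -2040019963/45387342 ≈ -44.947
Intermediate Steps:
-300088/(-63*(-52)*2) - 283990/(-332508) = -300088/(3276*2) - 283990*(-1/332508) = -300088/6552 + 141995/166254 = -300088*1/6552 + 141995/166254 = -37511/819 + 141995/166254 = -2040019963/45387342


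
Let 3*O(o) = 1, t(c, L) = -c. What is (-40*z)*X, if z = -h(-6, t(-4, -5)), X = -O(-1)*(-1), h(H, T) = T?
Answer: 160/3 ≈ 53.333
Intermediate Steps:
O(o) = ⅓ (O(o) = (⅓)*1 = ⅓)
X = ⅓ (X = -1*⅓*(-1) = -⅓*(-1) = ⅓ ≈ 0.33333)
z = -4 (z = -(-1)*(-4) = -1*4 = -4)
(-40*z)*X = -40*(-4)*(⅓) = 160*(⅓) = 160/3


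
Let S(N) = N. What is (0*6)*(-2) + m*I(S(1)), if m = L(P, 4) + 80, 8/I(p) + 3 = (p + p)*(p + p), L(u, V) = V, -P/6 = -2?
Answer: 672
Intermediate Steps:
P = 12 (P = -6*(-2) = 12)
I(p) = 8/(-3 + 4*p**2) (I(p) = 8/(-3 + (p + p)*(p + p)) = 8/(-3 + (2*p)*(2*p)) = 8/(-3 + 4*p**2))
m = 84 (m = 4 + 80 = 84)
(0*6)*(-2) + m*I(S(1)) = (0*6)*(-2) + 84*(8/(-3 + 4*1**2)) = 0*(-2) + 84*(8/(-3 + 4*1)) = 0 + 84*(8/(-3 + 4)) = 0 + 84*(8/1) = 0 + 84*(8*1) = 0 + 84*8 = 0 + 672 = 672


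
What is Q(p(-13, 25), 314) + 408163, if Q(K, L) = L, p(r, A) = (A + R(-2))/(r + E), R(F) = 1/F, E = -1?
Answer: 408477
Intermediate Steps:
p(r, A) = (-½ + A)/(-1 + r) (p(r, A) = (A + 1/(-2))/(r - 1) = (A - ½)/(-1 + r) = (-½ + A)/(-1 + r))
Q(p(-13, 25), 314) + 408163 = 314 + 408163 = 408477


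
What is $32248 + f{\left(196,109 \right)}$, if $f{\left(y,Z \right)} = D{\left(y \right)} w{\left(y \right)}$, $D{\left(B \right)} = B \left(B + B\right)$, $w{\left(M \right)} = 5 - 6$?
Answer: $-44584$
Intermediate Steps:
$w{\left(M \right)} = -1$ ($w{\left(M \right)} = 5 - 6 = -1$)
$D{\left(B \right)} = 2 B^{2}$ ($D{\left(B \right)} = B 2 B = 2 B^{2}$)
$f{\left(y,Z \right)} = - 2 y^{2}$ ($f{\left(y,Z \right)} = 2 y^{2} \left(-1\right) = - 2 y^{2}$)
$32248 + f{\left(196,109 \right)} = 32248 - 2 \cdot 196^{2} = 32248 - 76832 = -44584$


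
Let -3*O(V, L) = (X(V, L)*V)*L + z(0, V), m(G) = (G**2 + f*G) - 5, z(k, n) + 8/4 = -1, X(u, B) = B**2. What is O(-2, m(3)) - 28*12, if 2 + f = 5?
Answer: 3389/3 ≈ 1129.7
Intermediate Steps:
f = 3 (f = -2 + 5 = 3)
z(k, n) = -3 (z(k, n) = -2 - 1 = -3)
m(G) = -5 + G**2 + 3*G (m(G) = (G**2 + 3*G) - 5 = -5 + G**2 + 3*G)
O(V, L) = 1 - V*L**3/3 (O(V, L) = -((L**2*V)*L - 3)/3 = -((V*L**2)*L - 3)/3 = -(V*L**3 - 3)/3 = -(-3 + V*L**3)/3 = 1 - V*L**3/3)
O(-2, m(3)) - 28*12 = (1 - 1/3*(-2)*(-5 + 3**2 + 3*3)**3) - 28*12 = (1 - 1/3*(-2)*(-5 + 9 + 9)**3) - 336 = (1 - 1/3*(-2)*13**3) - 336 = (1 - 1/3*(-2)*2197) - 336 = (1 + 4394/3) - 336 = 4397/3 - 336 = 3389/3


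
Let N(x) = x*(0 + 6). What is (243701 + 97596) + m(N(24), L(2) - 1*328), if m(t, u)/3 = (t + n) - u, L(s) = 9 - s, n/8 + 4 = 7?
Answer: 342764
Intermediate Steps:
n = 24 (n = -32 + 8*7 = -32 + 56 = 24)
N(x) = 6*x (N(x) = x*6 = 6*x)
m(t, u) = 72 - 3*u + 3*t (m(t, u) = 3*((t + 24) - u) = 3*((24 + t) - u) = 3*(24 + t - u) = 72 - 3*u + 3*t)
(243701 + 97596) + m(N(24), L(2) - 1*328) = (243701 + 97596) + (72 - 3*((9 - 1*2) - 1*328) + 3*(6*24)) = 341297 + (72 - 3*((9 - 2) - 328) + 3*144) = 341297 + (72 - 3*(7 - 328) + 432) = 341297 + (72 - 3*(-321) + 432) = 341297 + (72 + 963 + 432) = 341297 + 1467 = 342764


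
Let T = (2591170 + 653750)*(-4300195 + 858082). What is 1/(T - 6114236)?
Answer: -1/11169387430196 ≈ -8.9530e-14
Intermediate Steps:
T = -11169381315960 (T = 3244920*(-3442113) = -11169381315960)
1/(T - 6114236) = 1/(-11169381315960 - 6114236) = 1/(-11169387430196) = -1/11169387430196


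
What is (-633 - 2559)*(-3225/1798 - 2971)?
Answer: 8530752468/899 ≈ 9.4892e+6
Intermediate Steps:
(-633 - 2559)*(-3225/1798 - 2971) = -3192*(-3225*1/1798 - 2971) = -3192*(-3225/1798 - 2971) = -3192*(-5345083/1798) = 8530752468/899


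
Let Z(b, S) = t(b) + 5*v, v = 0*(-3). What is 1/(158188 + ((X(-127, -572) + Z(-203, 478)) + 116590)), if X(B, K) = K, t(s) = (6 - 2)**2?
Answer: 1/274222 ≈ 3.6467e-6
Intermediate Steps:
v = 0
t(s) = 16 (t(s) = 4**2 = 16)
Z(b, S) = 16 (Z(b, S) = 16 + 5*0 = 16 + 0 = 16)
1/(158188 + ((X(-127, -572) + Z(-203, 478)) + 116590)) = 1/(158188 + ((-572 + 16) + 116590)) = 1/(158188 + (-556 + 116590)) = 1/(158188 + 116034) = 1/274222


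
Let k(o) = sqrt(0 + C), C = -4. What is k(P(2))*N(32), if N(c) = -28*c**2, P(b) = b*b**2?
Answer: -57344*I ≈ -57344.0*I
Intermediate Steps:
P(b) = b**3
k(o) = 2*I (k(o) = sqrt(0 - 4) = sqrt(-4) = 2*I)
k(P(2))*N(32) = (2*I)*(-28*32**2) = (2*I)*(-28*1024) = (2*I)*(-28672) = -57344*I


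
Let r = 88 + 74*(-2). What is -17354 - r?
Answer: -17294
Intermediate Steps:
r = -60 (r = 88 - 148 = -60)
-17354 - r = -17354 - 1*(-60) = -17354 + 60 = -17294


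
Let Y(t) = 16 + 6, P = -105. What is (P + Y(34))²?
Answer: 6889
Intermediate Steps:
Y(t) = 22
(P + Y(34))² = (-105 + 22)² = (-83)² = 6889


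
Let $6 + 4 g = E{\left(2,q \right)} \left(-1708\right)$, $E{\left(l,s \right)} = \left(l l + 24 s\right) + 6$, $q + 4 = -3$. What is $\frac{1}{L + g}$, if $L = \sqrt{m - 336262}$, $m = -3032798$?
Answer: $\frac{15874}{1071724193} - \frac{24 i \sqrt{93585}}{18219311281} \approx 1.4812 \cdot 10^{-5} - 4.0298 \cdot 10^{-7} i$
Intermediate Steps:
$q = -7$ ($q = -4 - 3 = -7$)
$E{\left(l,s \right)} = 6 + l^{2} + 24 s$ ($E{\left(l,s \right)} = \left(l^{2} + 24 s\right) + 6 = 6 + l^{2} + 24 s$)
$L = 6 i \sqrt{93585}$ ($L = \sqrt{-3032798 - 336262} = \sqrt{-3369060} = 6 i \sqrt{93585} \approx 1835.5 i$)
$g = \frac{134929}{2}$ ($g = - \frac{3}{2} + \frac{\left(6 + 2^{2} + 24 \left(-7\right)\right) \left(-1708\right)}{4} = - \frac{3}{2} + \frac{\left(6 + 4 - 168\right) \left(-1708\right)}{4} = - \frac{3}{2} + \frac{\left(-158\right) \left(-1708\right)}{4} = - \frac{3}{2} + \frac{1}{4} \cdot 269864 = - \frac{3}{2} + 67466 = \frac{134929}{2} \approx 67465.0$)
$\frac{1}{L + g} = \frac{1}{6 i \sqrt{93585} + \frac{134929}{2}} = \frac{1}{\frac{134929}{2} + 6 i \sqrt{93585}}$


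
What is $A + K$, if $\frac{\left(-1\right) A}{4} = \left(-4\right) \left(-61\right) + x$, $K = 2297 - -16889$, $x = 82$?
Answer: $17882$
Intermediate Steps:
$K = 19186$ ($K = 2297 + 16889 = 19186$)
$A = -1304$ ($A = - 4 \left(\left(-4\right) \left(-61\right) + 82\right) = - 4 \left(244 + 82\right) = \left(-4\right) 326 = -1304$)
$A + K = -1304 + 19186 = 17882$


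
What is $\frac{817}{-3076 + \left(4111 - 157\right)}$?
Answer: $\frac{817}{878} \approx 0.93052$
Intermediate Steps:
$\frac{817}{-3076 + \left(4111 - 157\right)} = \frac{817}{-3076 + 3954} = \frac{817}{878}$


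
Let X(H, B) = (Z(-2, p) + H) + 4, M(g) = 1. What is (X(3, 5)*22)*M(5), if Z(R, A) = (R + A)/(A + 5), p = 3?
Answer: 627/4 ≈ 156.75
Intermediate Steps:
Z(R, A) = (A + R)/(5 + A)
X(H, B) = 33/8 + H (X(H, B) = ((3 - 2)/(5 + 3) + H) + 4 = (1/8 + H) + 4 = ((⅛)*1 + H) + 4 = (⅛ + H) + 4 = 33/8 + H)
(X(3, 5)*22)*M(5) = ((33/8 + 3)*22)*1 = ((57/8)*22)*1 = (627/4)*1 = 627/4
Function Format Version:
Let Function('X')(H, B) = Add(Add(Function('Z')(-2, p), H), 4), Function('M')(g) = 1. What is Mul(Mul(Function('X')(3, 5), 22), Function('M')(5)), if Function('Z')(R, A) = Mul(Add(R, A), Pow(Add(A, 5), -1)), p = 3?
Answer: Rational(627, 4) ≈ 156.75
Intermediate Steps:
Function('Z')(R, A) = Mul(Pow(Add(5, A), -1), Add(A, R)) (Function('Z')(R, A) = Mul(Add(A, R), Pow(Add(5, A), -1)) = Mul(Pow(Add(5, A), -1), Add(A, R)))
Function('X')(H, B) = Add(Rational(33, 8), H) (Function('X')(H, B) = Add(Add(Mul(Pow(Add(5, 3), -1), Add(3, -2)), H), 4) = Add(Add(Mul(Pow(8, -1), 1), H), 4) = Add(Add(Mul(Rational(1, 8), 1), H), 4) = Add(Add(Rational(1, 8), H), 4) = Add(Rational(33, 8), H))
Mul(Mul(Function('X')(3, 5), 22), Function('M')(5)) = Mul(Mul(Add(Rational(33, 8), 3), 22), 1) = Mul(Mul(Rational(57, 8), 22), 1) = Mul(Rational(627, 4), 1) = Rational(627, 4)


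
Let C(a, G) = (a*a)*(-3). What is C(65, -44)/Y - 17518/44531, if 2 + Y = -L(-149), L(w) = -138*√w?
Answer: -4857951523/12635938436 + 174915*I*√149/283756 ≈ -0.38446 + 7.5245*I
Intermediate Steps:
C(a, G) = -3*a² (C(a, G) = a²*(-3) = -3*a²)
Y = -2 + 138*I*√149 (Y = -2 - (-138)*√(-149) = -2 - (-138)*I*√149 = -2 + 138*I*√149 ≈ -2.0 + 1684.5*I)
C(65, -44)/Y - 17518/44531 = (-3*65²)/(-2 + 138*I*√149) - 17518/44531 = (-3*4225)/(-2 + 138*I*√149) - 17518*1/44531 = -12675/(-2 + 138*I*√149) - 17518/44531 = -17518/44531 - 12675/(-2 + 138*I*√149)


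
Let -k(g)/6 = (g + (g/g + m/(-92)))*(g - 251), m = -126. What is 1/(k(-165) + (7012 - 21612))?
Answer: -23/9672088 ≈ -2.3780e-6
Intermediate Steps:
k(g) = -6*(-251 + g)*(109/46 + g) (k(g) = -6*(g + (g/g - 126/(-92)))*(g - 251) = -6*(g + (1 - 126*(-1/92)))*(-251 + g) = -6*(g + (1 + 63/46))*(-251 + g) = -6*(g + 109/46)*(-251 + g) = -6*(109/46 + g)*(-251 + g) = -6*(-251 + g)*(109/46 + g))
1/(k(-165) + (7012 - 21612)) = 1/((82077/23 - 6*(-165)² + (34311/23)*(-165)) + (7012 - 21612)) = 1/((82077/23 - 6*27225 - 5661315/23) - 14600) = 1/((82077/23 - 163350 - 5661315/23) - 14600) = 1/(-9336288/23 - 14600) = 1/(-9672088/23) = -23/9672088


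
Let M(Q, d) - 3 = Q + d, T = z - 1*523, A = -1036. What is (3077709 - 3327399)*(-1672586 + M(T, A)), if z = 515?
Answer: 417887925630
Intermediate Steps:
T = -8 (T = 515 - 1*523 = 515 - 523 = -8)
M(Q, d) = 3 + Q + d (M(Q, d) = 3 + (Q + d) = 3 + Q + d)
(3077709 - 3327399)*(-1672586 + M(T, A)) = (3077709 - 3327399)*(-1672586 + (3 - 8 - 1036)) = -249690*(-1672586 - 1041) = -249690*(-1673627) = 417887925630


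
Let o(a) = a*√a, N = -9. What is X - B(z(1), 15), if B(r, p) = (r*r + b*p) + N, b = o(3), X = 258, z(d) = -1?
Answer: 266 - 45*√3 ≈ 188.06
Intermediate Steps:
o(a) = a^(3/2)
b = 3*√3 (b = 3^(3/2) = 3*√3 ≈ 5.1962)
B(r, p) = -9 + r² + 3*p*√3 (B(r, p) = (r*r + (3*√3)*p) - 9 = (r² + 3*p*√3) - 9 = -9 + r² + 3*p*√3)
X - B(z(1), 15) = 258 - (-9 + (-1)² + 3*15*√3) = 258 - (-9 + 1 + 45*√3) = 258 - (-8 + 45*√3) = 258 + (8 - 45*√3) = 266 - 45*√3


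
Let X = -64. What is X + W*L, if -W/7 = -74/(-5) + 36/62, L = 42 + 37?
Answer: -1328272/155 ≈ -8569.5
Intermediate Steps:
L = 79
W = -16688/155 (W = -7*(-74/(-5) + 36/62) = -7*(-74*(-1/5) + 36*(1/62)) = -7*(74/5 + 18/31) = -7*2384/155 = -16688/155 ≈ -107.66)
X + W*L = -64 - 16688/155*79 = -64 - 1318352/155 = -1328272/155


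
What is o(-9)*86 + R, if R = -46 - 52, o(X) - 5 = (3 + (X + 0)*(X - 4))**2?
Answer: 1238732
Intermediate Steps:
o(X) = 5 + (3 + X*(-4 + X))**2 (o(X) = 5 + (3 + (X + 0)*(X - 4))**2 = 5 + (3 + X*(-4 + X))**2)
R = -98
o(-9)*86 + R = (5 + (3 + (-9)**2 - 4*(-9))**2)*86 - 98 = (5 + (3 + 81 + 36)**2)*86 - 98 = (5 + 120**2)*86 - 98 = (5 + 14400)*86 - 98 = 14405*86 - 98 = 1238830 - 98 = 1238732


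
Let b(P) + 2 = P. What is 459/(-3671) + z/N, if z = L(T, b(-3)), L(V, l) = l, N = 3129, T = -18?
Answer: -1454566/11486559 ≈ -0.12663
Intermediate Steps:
b(P) = -2 + P
z = -5 (z = -2 - 3 = -5)
459/(-3671) + z/N = 459/(-3671) - 5/3129 = 459*(-1/3671) - 5*1/3129 = -459/3671 - 5/3129 = -1454566/11486559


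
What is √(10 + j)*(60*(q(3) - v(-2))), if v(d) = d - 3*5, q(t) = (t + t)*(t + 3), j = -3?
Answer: 3180*√7 ≈ 8413.5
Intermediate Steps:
q(t) = 2*t*(3 + t) (q(t) = (2*t)*(3 + t) = 2*t*(3 + t))
v(d) = -15 + d (v(d) = d - 15 = -15 + d)
√(10 + j)*(60*(q(3) - v(-2))) = √(10 - 3)*(60*(2*3*(3 + 3) - (-15 - 2))) = √7*(60*(2*3*6 - 1*(-17))) = √7*(60*(36 + 17)) = √7*(60*53) = √7*3180 = 3180*√7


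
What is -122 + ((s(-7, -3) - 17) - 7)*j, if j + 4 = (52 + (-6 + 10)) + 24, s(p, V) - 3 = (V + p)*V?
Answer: 562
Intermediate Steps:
s(p, V) = 3 + V*(V + p) (s(p, V) = 3 + (V + p)*V = 3 + V*(V + p))
j = 76 (j = -4 + ((52 + (-6 + 10)) + 24) = -4 + ((52 + 4) + 24) = -4 + (56 + 24) = -4 + 80 = 76)
-122 + ((s(-7, -3) - 17) - 7)*j = -122 + (((3 + (-3)**2 - 3*(-7)) - 17) - 7)*76 = -122 + (((3 + 9 + 21) - 17) - 7)*76 = -122 + ((33 - 17) - 7)*76 = -122 + (16 - 7)*76 = -122 + 9*76 = -122 + 684 = 562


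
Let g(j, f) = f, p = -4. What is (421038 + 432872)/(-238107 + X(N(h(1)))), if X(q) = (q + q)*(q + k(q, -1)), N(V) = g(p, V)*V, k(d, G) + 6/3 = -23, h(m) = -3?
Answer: -170782/47679 ≈ -3.5819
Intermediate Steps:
k(d, G) = -25 (k(d, G) = -2 - 23 = -25)
N(V) = V² (N(V) = V*V = V²)
X(q) = 2*q*(-25 + q) (X(q) = (q + q)*(q - 25) = (2*q)*(-25 + q) = 2*q*(-25 + q))
(421038 + 432872)/(-238107 + X(N(h(1)))) = (421038 + 432872)/(-238107 + 2*(-3)²*(-25 + (-3)²)) = 853910/(-238107 + 2*9*(-25 + 9)) = 853910/(-238107 + 2*9*(-16)) = 853910/(-238107 - 288) = 853910/(-238395) = 853910*(-1/238395) = -170782/47679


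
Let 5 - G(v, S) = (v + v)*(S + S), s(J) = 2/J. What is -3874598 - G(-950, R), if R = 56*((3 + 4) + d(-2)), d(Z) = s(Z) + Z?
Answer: -4725803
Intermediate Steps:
d(Z) = Z + 2/Z (d(Z) = 2/Z + Z = Z + 2/Z)
R = 224 (R = 56*((3 + 4) + (-2 + 2/(-2))) = 56*(7 + (-2 + 2*(-½))) = 56*(7 + (-2 - 1)) = 56*(7 - 3) = 56*4 = 224)
G(v, S) = 5 - 4*S*v (G(v, S) = 5 - (v + v)*(S + S) = 5 - 2*v*2*S = 5 - 4*S*v)
-3874598 - G(-950, R) = -3874598 - (5 - 4*224*(-950)) = -3874598 - (5 + 851200) = -3874598 - 1*851205 = -3874598 - 851205 = -4725803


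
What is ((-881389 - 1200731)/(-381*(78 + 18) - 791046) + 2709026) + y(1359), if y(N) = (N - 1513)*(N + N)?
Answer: 315938700418/137937 ≈ 2.2905e+6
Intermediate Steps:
y(N) = 2*N*(-1513 + N) (y(N) = (-1513 + N)*(2*N) = 2*N*(-1513 + N))
((-881389 - 1200731)/(-381*(78 + 18) - 791046) + 2709026) + y(1359) = ((-881389 - 1200731)/(-381*(78 + 18) - 791046) + 2709026) + 2*1359*(-1513 + 1359) = (-2082120/(-381*96 - 791046) + 2709026) + 2*1359*(-154) = (-2082120/(-36576 - 791046) + 2709026) - 418572 = (-2082120/(-827622) + 2709026) - 418572 = (-2082120*(-1/827622) + 2709026) - 418572 = (347020/137937 + 2709026) - 418572 = 373675266382/137937 - 418572 = 315938700418/137937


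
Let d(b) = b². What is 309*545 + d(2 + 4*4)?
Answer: 168729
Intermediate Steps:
309*545 + d(2 + 4*4) = 309*545 + (2 + 4*4)² = 168405 + (2 + 16)² = 168405 + 18² = 168405 + 324 = 168729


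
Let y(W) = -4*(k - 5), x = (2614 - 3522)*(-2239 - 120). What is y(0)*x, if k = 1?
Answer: 34271552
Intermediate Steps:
x = 2141972 (x = -908*(-2359) = 2141972)
y(W) = 16 (y(W) = -4*(1 - 5) = -4*(-4) = 16)
y(0)*x = 16*2141972 = 34271552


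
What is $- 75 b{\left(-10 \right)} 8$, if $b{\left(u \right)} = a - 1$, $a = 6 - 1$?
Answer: $-2400$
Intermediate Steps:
$a = 5$
$b{\left(u \right)} = 4$ ($b{\left(u \right)} = 5 - 1 = 4$)
$- 75 b{\left(-10 \right)} 8 = \left(-75\right) 4 \cdot 8 = \left(-300\right) 8 = -2400$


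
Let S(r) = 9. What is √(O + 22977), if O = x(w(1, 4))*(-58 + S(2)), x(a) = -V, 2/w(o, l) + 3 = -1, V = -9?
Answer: 6*√626 ≈ 150.12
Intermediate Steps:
w(o, l) = -½ (w(o, l) = 2/(-3 - 1) = 2/(-4) = 2*(-¼) = -½)
x(a) = 9 (x(a) = -1*(-9) = 9)
O = -441 (O = 9*(-58 + 9) = 9*(-49) = -441)
√(O + 22977) = √(-441 + 22977) = √22536 = 6*√626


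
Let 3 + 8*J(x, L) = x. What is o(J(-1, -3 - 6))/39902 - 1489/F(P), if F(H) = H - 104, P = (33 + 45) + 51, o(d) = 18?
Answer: -29706814/498775 ≈ -59.560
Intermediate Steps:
J(x, L) = -3/8 + x/8
P = 129 (P = 78 + 51 = 129)
F(H) = -104 + H
o(J(-1, -3 - 6))/39902 - 1489/F(P) = 18/39902 - 1489/(-104 + 129) = 18*(1/39902) - 1489/25 = 9/19951 - 1489*1/25 = 9/19951 - 1489/25 = -29706814/498775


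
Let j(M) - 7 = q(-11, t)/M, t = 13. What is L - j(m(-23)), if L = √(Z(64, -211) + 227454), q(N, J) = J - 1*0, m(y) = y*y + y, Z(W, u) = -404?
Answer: -3555/506 + 5*√9082 ≈ 469.47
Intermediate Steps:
m(y) = y + y² (m(y) = y² + y = y + y²)
q(N, J) = J (q(N, J) = J + 0 = J)
j(M) = 7 + 13/M
L = 5*√9082 (L = √(-404 + 227454) = √227050 = 5*√9082 ≈ 476.50)
L - j(m(-23)) = 5*√9082 - (7 + 13/((-23*(1 - 23)))) = 5*√9082 - (7 + 13/((-23*(-22)))) = 5*√9082 - (7 + 13/506) = 5*√9082 - 1*3555/506 = 5*√9082 - 3555/506 = -3555/506 + 5*√9082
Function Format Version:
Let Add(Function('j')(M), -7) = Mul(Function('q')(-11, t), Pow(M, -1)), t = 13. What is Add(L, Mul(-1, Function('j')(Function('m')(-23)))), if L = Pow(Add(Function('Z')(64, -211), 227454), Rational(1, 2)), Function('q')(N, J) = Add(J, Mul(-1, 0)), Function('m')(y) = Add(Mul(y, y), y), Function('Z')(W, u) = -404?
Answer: Add(Rational(-3555, 506), Mul(5, Pow(9082, Rational(1, 2)))) ≈ 469.47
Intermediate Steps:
Function('m')(y) = Add(y, Pow(y, 2)) (Function('m')(y) = Add(Pow(y, 2), y) = Add(y, Pow(y, 2)))
Function('q')(N, J) = J (Function('q')(N, J) = Add(J, 0) = J)
Function('j')(M) = Add(7, Mul(13, Pow(M, -1)))
L = Mul(5, Pow(9082, Rational(1, 2))) (L = Pow(Add(-404, 227454), Rational(1, 2)) = Pow(227050, Rational(1, 2)) = Mul(5, Pow(9082, Rational(1, 2))) ≈ 476.50)
Add(L, Mul(-1, Function('j')(Function('m')(-23)))) = Add(Mul(5, Pow(9082, Rational(1, 2))), Mul(-1, Add(7, Mul(13, Pow(Mul(-23, Add(1, -23)), -1))))) = Add(Mul(5, Pow(9082, Rational(1, 2))), Mul(-1, Add(7, Mul(13, Pow(Mul(-23, -22), -1))))) = Add(Mul(5, Pow(9082, Rational(1, 2))), Mul(-1, Add(7, Mul(13, Pow(506, -1))))) = Add(Mul(5, Pow(9082, Rational(1, 2))), Mul(-1, Add(7, Mul(13, Rational(1, 506))))) = Add(Mul(5, Pow(9082, Rational(1, 2))), Mul(-1, Add(7, Rational(13, 506)))) = Add(Mul(5, Pow(9082, Rational(1, 2))), Mul(-1, Rational(3555, 506))) = Add(Mul(5, Pow(9082, Rational(1, 2))), Rational(-3555, 506)) = Add(Rational(-3555, 506), Mul(5, Pow(9082, Rational(1, 2))))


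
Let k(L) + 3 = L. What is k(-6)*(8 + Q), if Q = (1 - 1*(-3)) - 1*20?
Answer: 72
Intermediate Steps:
Q = -16 (Q = (1 + 3) - 20 = 4 - 20 = -16)
k(L) = -3 + L
k(-6)*(8 + Q) = (-3 - 6)*(8 - 16) = -9*(-8) = 72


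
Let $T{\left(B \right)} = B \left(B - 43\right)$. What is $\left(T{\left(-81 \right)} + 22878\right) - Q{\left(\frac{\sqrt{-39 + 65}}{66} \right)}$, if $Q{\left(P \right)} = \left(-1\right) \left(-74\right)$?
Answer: $32848$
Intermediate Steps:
$T{\left(B \right)} = B \left(-43 + B\right)$
$Q{\left(P \right)} = 74$
$\left(T{\left(-81 \right)} + 22878\right) - Q{\left(\frac{\sqrt{-39 + 65}}{66} \right)} = \left(- 81 \left(-43 - 81\right) + 22878\right) - 74 = \left(\left(-81\right) \left(-124\right) + 22878\right) - 74 = \left(10044 + 22878\right) - 74 = 32922 - 74 = 32848$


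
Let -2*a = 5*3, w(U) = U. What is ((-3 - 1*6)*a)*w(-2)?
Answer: -135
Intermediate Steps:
a = -15/2 (a = -5*3/2 = -½*15 = -15/2 ≈ -7.5000)
((-3 - 1*6)*a)*w(-2) = ((-3 - 1*6)*(-15/2))*(-2) = ((-3 - 6)*(-15/2))*(-2) = -9*(-15/2)*(-2) = (135/2)*(-2) = -135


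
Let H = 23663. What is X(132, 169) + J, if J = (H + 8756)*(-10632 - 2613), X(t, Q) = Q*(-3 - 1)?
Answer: -429390331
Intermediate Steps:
X(t, Q) = -4*Q (X(t, Q) = Q*(-4) = -4*Q)
J = -429389655 (J = (23663 + 8756)*(-10632 - 2613) = 32419*(-13245) = -429389655)
X(132, 169) + J = -4*169 - 429389655 = -676 - 429389655 = -429390331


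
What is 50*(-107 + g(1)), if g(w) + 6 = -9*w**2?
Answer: -6100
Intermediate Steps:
g(w) = -6 - 9*w**2
50*(-107 + g(1)) = 50*(-107 + (-6 - 9*1**2)) = 50*(-107 + (-6 - 9*1)) = 50*(-107 + (-6 - 9)) = 50*(-107 - 15) = 50*(-122) = -6100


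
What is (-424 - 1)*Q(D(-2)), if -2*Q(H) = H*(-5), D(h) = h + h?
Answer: 4250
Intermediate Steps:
D(h) = 2*h
Q(H) = 5*H/2 (Q(H) = -H*(-5)/2 = -(-5)*H/2 = 5*H/2)
(-424 - 1)*Q(D(-2)) = (-424 - 1)*(5*(2*(-2))/2) = -2125*(-4)/2 = -425*(-10) = 4250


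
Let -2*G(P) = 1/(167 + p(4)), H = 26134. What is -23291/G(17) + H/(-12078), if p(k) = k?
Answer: 48103774291/6039 ≈ 7.9655e+6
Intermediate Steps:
G(P) = -1/342 (G(P) = -1/(2*(167 + 4)) = -1/2/171 = -1/2*1/171 = -1/342)
-23291/G(17) + H/(-12078) = -23291/(-1/342) + 26134/(-12078) = -23291*(-342) + 26134*(-1/12078) = 7965522 - 13067/6039 = 48103774291/6039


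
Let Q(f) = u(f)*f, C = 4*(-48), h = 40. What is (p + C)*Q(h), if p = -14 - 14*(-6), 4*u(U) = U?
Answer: -48800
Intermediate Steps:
u(U) = U/4
C = -192
Q(f) = f²/4 (Q(f) = (f/4)*f = f²/4)
p = 70 (p = -14 + 84 = 70)
(p + C)*Q(h) = (70 - 192)*((¼)*40²) = -61*1600/2 = -122*400 = -48800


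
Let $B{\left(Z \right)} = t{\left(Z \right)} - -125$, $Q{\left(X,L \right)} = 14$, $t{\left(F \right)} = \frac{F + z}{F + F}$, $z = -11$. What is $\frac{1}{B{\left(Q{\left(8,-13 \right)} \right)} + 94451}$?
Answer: $\frac{28}{2648131} \approx 1.0573 \cdot 10^{-5}$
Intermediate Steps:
$t{\left(F \right)} = \frac{-11 + F}{2 F}$ ($t{\left(F \right)} = \frac{F - 11}{F + F} = \frac{-11 + F}{2 F}$)
$B{\left(Z \right)} = 125 + \frac{-11 + Z}{2 Z}$ ($B{\left(Z \right)} = \frac{-11 + Z}{2 Z} - -125 = \frac{-11 + Z}{2 Z} + 125 = 125 + \frac{-11 + Z}{2 Z}$)
$\frac{1}{B{\left(Q{\left(8,-13 \right)} \right)} + 94451} = \frac{1}{\frac{-11 + 251 \cdot 14}{2 \cdot 14} + 94451} = \frac{1}{\frac{1}{2} \cdot \frac{1}{14} \left(-11 + 3514\right) + 94451} = \frac{1}{\frac{1}{2} \cdot \frac{1}{14} \cdot 3503 + 94451} = \frac{1}{\frac{3503}{28} + 94451} = \frac{1}{\frac{2648131}{28}} = \frac{28}{2648131}$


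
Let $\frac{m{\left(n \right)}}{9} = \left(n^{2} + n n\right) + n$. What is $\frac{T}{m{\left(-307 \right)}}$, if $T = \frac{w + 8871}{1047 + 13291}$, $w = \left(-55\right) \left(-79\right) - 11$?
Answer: $\frac{13205}{24284543022} \approx 5.4376 \cdot 10^{-7}$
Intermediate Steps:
$m{\left(n \right)} = 9 n + 18 n^{2}$ ($m{\left(n \right)} = 9 \left(\left(n^{2} + n n\right) + n\right) = 9 \left(\left(n^{2} + n^{2}\right) + n\right) = 9 \left(2 n^{2} + n\right) = 9 \left(n + 2 n^{2}\right) = 9 n + 18 n^{2}$)
$w = 4334$ ($w = 4345 - 11 = 4334$)
$T = \frac{13205}{14338}$ ($T = \frac{4334 + 8871}{1047 + 13291} = \frac{13205}{14338} \approx 0.92098$)
$\frac{T}{m{\left(-307 \right)}} = \frac{13205}{14338 \cdot 9 \left(-307\right) \left(1 + 2 \left(-307\right)\right)} = \frac{13205}{14338 \cdot 9 \left(-307\right) \left(1 - 614\right)} = \frac{13205}{14338 \cdot 9 \left(-307\right) \left(-613\right)} = \frac{13205}{14338 \cdot 1693719} = \frac{13205}{14338} \cdot \frac{1}{1693719} = \frac{13205}{24284543022}$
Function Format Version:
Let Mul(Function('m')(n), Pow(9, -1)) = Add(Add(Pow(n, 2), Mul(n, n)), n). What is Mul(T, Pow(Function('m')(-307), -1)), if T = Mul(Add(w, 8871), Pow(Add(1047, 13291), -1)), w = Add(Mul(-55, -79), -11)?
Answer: Rational(13205, 24284543022) ≈ 5.4376e-7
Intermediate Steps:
Function('m')(n) = Add(Mul(9, n), Mul(18, Pow(n, 2))) (Function('m')(n) = Mul(9, Add(Add(Pow(n, 2), Mul(n, n)), n)) = Mul(9, Add(Add(Pow(n, 2), Pow(n, 2)), n)) = Mul(9, Add(Mul(2, Pow(n, 2)), n)) = Mul(9, Add(n, Mul(2, Pow(n, 2)))) = Add(Mul(9, n), Mul(18, Pow(n, 2))))
w = 4334 (w = Add(4345, -11) = 4334)
T = Rational(13205, 14338) (T = Mul(Add(4334, 8871), Pow(Add(1047, 13291), -1)) = Mul(13205, Pow(14338, -1)) = Mul(13205, Rational(1, 14338)) = Rational(13205, 14338) ≈ 0.92098)
Mul(T, Pow(Function('m')(-307), -1)) = Mul(Rational(13205, 14338), Pow(Mul(9, -307, Add(1, Mul(2, -307))), -1)) = Mul(Rational(13205, 14338), Pow(Mul(9, -307, Add(1, -614)), -1)) = Mul(Rational(13205, 14338), Pow(Mul(9, -307, -613), -1)) = Mul(Rational(13205, 14338), Pow(1693719, -1)) = Mul(Rational(13205, 14338), Rational(1, 1693719)) = Rational(13205, 24284543022)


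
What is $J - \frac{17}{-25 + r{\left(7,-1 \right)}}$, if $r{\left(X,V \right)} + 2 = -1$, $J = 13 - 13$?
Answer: $\frac{17}{28} \approx 0.60714$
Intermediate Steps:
$J = 0$
$r{\left(X,V \right)} = -3$ ($r{\left(X,V \right)} = -2 - 1 = -3$)
$J - \frac{17}{-25 + r{\left(7,-1 \right)}} = 0 - \frac{17}{-25 - 3} = 0 - \frac{17}{-28} = 0 - - \frac{17}{28} = 0 + \frac{17}{28} = \frac{17}{28}$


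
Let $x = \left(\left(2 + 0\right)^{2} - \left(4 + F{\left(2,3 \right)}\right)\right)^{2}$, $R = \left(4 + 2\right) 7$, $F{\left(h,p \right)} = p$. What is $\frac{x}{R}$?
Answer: $\frac{3}{14} \approx 0.21429$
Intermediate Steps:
$R = 42$ ($R = 6 \cdot 7 = 42$)
$x = 9$ ($x = \left(\left(2 + 0\right)^{2} - 7\right)^{2} = \left(2^{2} - 7\right)^{2} = \left(4 - 7\right)^{2} = \left(-3\right)^{2} = 9$)
$\frac{x}{R} = \frac{9}{42} = 9 \cdot \frac{1}{42} = \frac{3}{14}$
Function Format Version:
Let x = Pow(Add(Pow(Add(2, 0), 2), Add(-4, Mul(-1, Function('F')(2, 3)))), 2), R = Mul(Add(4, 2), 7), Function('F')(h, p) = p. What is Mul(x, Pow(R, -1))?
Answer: Rational(3, 14) ≈ 0.21429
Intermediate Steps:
R = 42 (R = Mul(6, 7) = 42)
x = 9 (x = Pow(Add(Pow(Add(2, 0), 2), Add(-4, Mul(-1, 3))), 2) = Pow(Add(Pow(2, 2), Add(-4, -3)), 2) = Pow(Add(4, -7), 2) = Pow(-3, 2) = 9)
Mul(x, Pow(R, -1)) = Mul(9, Pow(42, -1)) = Mul(9, Rational(1, 42)) = Rational(3, 14)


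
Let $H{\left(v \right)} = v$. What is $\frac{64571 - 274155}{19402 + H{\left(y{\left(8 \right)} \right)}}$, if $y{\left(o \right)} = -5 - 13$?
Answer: $- \frac{26198}{2423} \approx -10.812$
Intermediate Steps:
$y{\left(o \right)} = -18$
$\frac{64571 - 274155}{19402 + H{\left(y{\left(8 \right)} \right)}} = \frac{64571 - 274155}{19402 - 18} = - \frac{209584}{19384} = \left(-209584\right) \frac{1}{19384} = - \frac{26198}{2423}$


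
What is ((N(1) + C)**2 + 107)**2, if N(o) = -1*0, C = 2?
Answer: 12321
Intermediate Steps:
N(o) = 0
((N(1) + C)**2 + 107)**2 = ((0 + 2)**2 + 107)**2 = (2**2 + 107)**2 = (4 + 107)**2 = 111**2 = 12321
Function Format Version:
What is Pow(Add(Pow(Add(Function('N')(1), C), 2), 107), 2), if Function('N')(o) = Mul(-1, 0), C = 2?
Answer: 12321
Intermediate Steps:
Function('N')(o) = 0
Pow(Add(Pow(Add(Function('N')(1), C), 2), 107), 2) = Pow(Add(Pow(Add(0, 2), 2), 107), 2) = Pow(Add(Pow(2, 2), 107), 2) = Pow(Add(4, 107), 2) = Pow(111, 2) = 12321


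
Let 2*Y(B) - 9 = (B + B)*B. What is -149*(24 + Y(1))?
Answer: -8791/2 ≈ -4395.5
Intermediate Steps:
Y(B) = 9/2 + B**2 (Y(B) = 9/2 + ((B + B)*B)/2 = 9/2 + ((2*B)*B)/2 = 9/2 + (2*B**2)/2 = 9/2 + B**2)
-149*(24 + Y(1)) = -149*(24 + (9/2 + 1**2)) = -149*(24 + (9/2 + 1)) = -149*(24 + 11/2) = -149*59/2 = -8791/2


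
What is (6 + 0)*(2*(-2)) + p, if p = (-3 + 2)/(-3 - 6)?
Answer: -215/9 ≈ -23.889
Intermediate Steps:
p = ⅑ (p = -1/(-9) = -1*(-⅑) = ⅑ ≈ 0.11111)
(6 + 0)*(2*(-2)) + p = (6 + 0)*(2*(-2)) + ⅑ = 6*(-4) + ⅑ = -24 + ⅑ = -215/9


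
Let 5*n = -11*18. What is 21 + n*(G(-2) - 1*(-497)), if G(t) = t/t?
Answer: -98499/5 ≈ -19700.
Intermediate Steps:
G(t) = 1
n = -198/5 (n = (-11*18)/5 = (⅕)*(-198) = -198/5 ≈ -39.600)
21 + n*(G(-2) - 1*(-497)) = 21 - 198*(1 - 1*(-497))/5 = 21 - 198*(1 + 497)/5 = 21 - 198/5*498 = 21 - 98604/5 = -98499/5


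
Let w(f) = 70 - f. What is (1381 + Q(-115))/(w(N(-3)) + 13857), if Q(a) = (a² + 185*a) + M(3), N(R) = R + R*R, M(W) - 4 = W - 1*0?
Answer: -6662/13921 ≈ -0.47856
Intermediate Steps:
M(W) = 4 + W (M(W) = 4 + (W - 1*0) = 4 + (W + 0) = 4 + W)
N(R) = R + R²
Q(a) = 7 + a² + 185*a (Q(a) = (a² + 185*a) + (4 + 3) = (a² + 185*a) + 7 = 7 + a² + 185*a)
(1381 + Q(-115))/(w(N(-3)) + 13857) = (1381 + (7 + (-115)² + 185*(-115)))/((70 - (-3)*(1 - 3)) + 13857) = (1381 + (7 + 13225 - 21275))/((70 - (-3)*(-2)) + 13857) = (1381 - 8043)/((70 - 1*6) + 13857) = -6662/((70 - 6) + 13857) = -6662/(64 + 13857) = -6662/13921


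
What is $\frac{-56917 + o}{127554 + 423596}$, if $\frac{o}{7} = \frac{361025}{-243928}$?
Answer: $- \frac{13886177151}{134440917200} \approx -0.10329$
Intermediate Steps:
$o = - \frac{2527175}{243928}$ ($o = 7 \frac{361025}{-243928} = 7 \cdot 361025 \left(- \frac{1}{243928}\right) = 7 \left(- \frac{361025}{243928}\right) = - \frac{2527175}{243928} \approx -10.36$)
$\frac{-56917 + o}{127554 + 423596} = \frac{-56917 - \frac{2527175}{243928}}{127554 + 423596} = - \frac{13886177151}{243928 \cdot 551150} = \left(- \frac{13886177151}{243928}\right) \frac{1}{551150} = - \frac{13886177151}{134440917200}$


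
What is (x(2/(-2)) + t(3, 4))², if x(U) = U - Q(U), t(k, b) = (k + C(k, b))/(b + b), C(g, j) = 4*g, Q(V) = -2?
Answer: 529/64 ≈ 8.2656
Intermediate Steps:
t(k, b) = 5*k/(2*b) (t(k, b) = (k + 4*k)/(b + b) = (5*k)/((2*b)) = (5*k)*(1/(2*b)) = 5*k/(2*b))
x(U) = 2 + U (x(U) = U - 1*(-2) = U + 2 = 2 + U)
(x(2/(-2)) + t(3, 4))² = ((2 + 2/(-2)) + (5/2)*3/4)² = ((2 + 2*(-½)) + (5/2)*3*(¼))² = ((2 - 1) + 15/8)² = (1 + 15/8)² = (23/8)² = 529/64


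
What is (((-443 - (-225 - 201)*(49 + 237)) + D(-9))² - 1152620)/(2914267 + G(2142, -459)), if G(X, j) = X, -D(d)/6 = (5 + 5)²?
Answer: 14589796229/2916409 ≈ 5002.7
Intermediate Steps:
D(d) = -600 (D(d) = -6*(5 + 5)² = -6*10² = -6*100 = -600)
(((-443 - (-225 - 201)*(49 + 237)) + D(-9))² - 1152620)/(2914267 + G(2142, -459)) = (((-443 - (-225 - 201)*(49 + 237)) - 600)² - 1152620)/(2914267 + 2142) = (((-443 - (-426)*286) - 600)² - 1152620)/2916409 = (((-443 - 1*(-121836)) - 600)² - 1152620)*(1/2916409) = (((-443 + 121836) - 600)² - 1152620)*(1/2916409) = ((121393 - 600)² - 1152620)*(1/2916409) = (120793² - 1152620)*(1/2916409) = (14590948849 - 1152620)*(1/2916409) = 14589796229*(1/2916409) = 14589796229/2916409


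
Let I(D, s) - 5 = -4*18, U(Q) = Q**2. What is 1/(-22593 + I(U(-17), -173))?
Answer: -1/22660 ≈ -4.4131e-5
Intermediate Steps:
I(D, s) = -67 (I(D, s) = 5 - 4*18 = 5 - 72 = -67)
1/(-22593 + I(U(-17), -173)) = 1/(-22593 - 67) = 1/(-22660) = -1/22660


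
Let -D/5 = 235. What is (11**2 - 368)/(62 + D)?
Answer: 247/1113 ≈ 0.22192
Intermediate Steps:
D = -1175 (D = -5*235 = -1175)
(11**2 - 368)/(62 + D) = (11**2 - 368)/(62 - 1175) = (121 - 368)/(-1113) = -247*(-1/1113) = 247/1113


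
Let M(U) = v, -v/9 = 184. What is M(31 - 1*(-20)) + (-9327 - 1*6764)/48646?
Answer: -80573867/48646 ≈ -1656.3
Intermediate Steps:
v = -1656 (v = -9*184 = -1656)
M(U) = -1656
M(31 - 1*(-20)) + (-9327 - 1*6764)/48646 = -1656 + (-9327 - 1*6764)/48646 = -1656 + (-9327 - 6764)*(1/48646) = -1656 - 16091*1/48646 = -1656 - 16091/48646 = -80573867/48646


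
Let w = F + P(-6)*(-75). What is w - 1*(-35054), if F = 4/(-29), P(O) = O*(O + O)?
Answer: 859962/29 ≈ 29654.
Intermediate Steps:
P(O) = 2*O**2 (P(O) = O*(2*O) = 2*O**2)
F = -4/29 (F = 4*(-1/29) = -4/29 ≈ -0.13793)
w = -156604/29 (w = -4/29 + (2*(-6)**2)*(-75) = -4/29 + (2*36)*(-75) = -4/29 + 72*(-75) = -4/29 - 5400 = -156604/29 ≈ -5400.1)
w - 1*(-35054) = -156604/29 - 1*(-35054) = -156604/29 + 35054 = 859962/29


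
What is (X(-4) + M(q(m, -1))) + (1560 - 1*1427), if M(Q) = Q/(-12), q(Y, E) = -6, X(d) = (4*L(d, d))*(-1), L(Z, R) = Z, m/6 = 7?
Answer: 299/2 ≈ 149.50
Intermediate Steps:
m = 42 (m = 6*7 = 42)
X(d) = -4*d (X(d) = (4*d)*(-1) = -4*d)
M(Q) = -Q/12 (M(Q) = Q*(-1/12) = -Q/12)
(X(-4) + M(q(m, -1))) + (1560 - 1*1427) = (-4*(-4) - 1/12*(-6)) + (1560 - 1*1427) = (16 + ½) + (1560 - 1427) = 33/2 + 133 = 299/2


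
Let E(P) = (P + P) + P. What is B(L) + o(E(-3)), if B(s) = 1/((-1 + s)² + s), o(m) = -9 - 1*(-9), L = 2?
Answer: ⅓ ≈ 0.33333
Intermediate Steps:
E(P) = 3*P (E(P) = 2*P + P = 3*P)
o(m) = 0 (o(m) = -9 + 9 = 0)
B(s) = 1/(s + (-1 + s)²)
B(L) + o(E(-3)) = 1/(2 + (-1 + 2)²) + 0 = 1/(2 + 1²) + 0 = 1/(2 + 1) + 0 = 1/3 + 0 = ⅓ + 0 = ⅓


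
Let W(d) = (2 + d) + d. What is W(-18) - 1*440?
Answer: -474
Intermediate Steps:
W(d) = 2 + 2*d
W(-18) - 1*440 = (2 + 2*(-18)) - 1*440 = (2 - 36) - 440 = -34 - 440 = -474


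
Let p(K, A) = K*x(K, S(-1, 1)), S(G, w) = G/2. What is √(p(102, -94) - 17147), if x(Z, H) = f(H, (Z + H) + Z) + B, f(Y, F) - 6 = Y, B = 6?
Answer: 7*I*√326 ≈ 126.39*I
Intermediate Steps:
S(G, w) = G/2 (S(G, w) = G*(½) = G/2)
f(Y, F) = 6 + Y
x(Z, H) = 12 + H (x(Z, H) = (6 + H) + 6 = 12 + H)
p(K, A) = 23*K/2 (p(K, A) = K*(12 + (½)*(-1)) = K*(12 - ½) = K*(23/2) = 23*K/2)
√(p(102, -94) - 17147) = √((23/2)*102 - 17147) = √(1173 - 17147) = √(-15974) = 7*I*√326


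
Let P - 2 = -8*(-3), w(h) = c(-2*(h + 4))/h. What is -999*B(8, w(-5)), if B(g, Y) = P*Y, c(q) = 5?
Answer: 25974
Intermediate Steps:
w(h) = 5/h
P = 26 (P = 2 - 8*(-3) = 2 + 24 = 26)
B(g, Y) = 26*Y
-999*B(8, w(-5)) = -25974*5/(-5) = -25974*5*(-⅕) = -25974*(-1) = -999*(-26) = 25974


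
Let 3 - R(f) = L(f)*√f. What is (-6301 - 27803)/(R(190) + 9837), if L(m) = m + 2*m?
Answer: -932176/97485 - 53998*√190/97485 ≈ -17.197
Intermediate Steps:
L(m) = 3*m
R(f) = 3 - 3*f^(3/2) (R(f) = 3 - 3*f*√f = 3 - 3*f^(3/2))
(-6301 - 27803)/(R(190) + 9837) = (-6301 - 27803)/((3 - 570*√190) + 9837) = -34104/((3 - 570*√190) + 9837) = -34104/(9840 - 570*√190)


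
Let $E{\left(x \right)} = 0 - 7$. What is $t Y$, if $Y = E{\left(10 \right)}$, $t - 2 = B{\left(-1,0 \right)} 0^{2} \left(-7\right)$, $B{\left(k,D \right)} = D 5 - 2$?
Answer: $-14$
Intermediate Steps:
$B{\left(k,D \right)} = -2 + 5 D$ ($B{\left(k,D \right)} = 5 D - 2 = -2 + 5 D$)
$E{\left(x \right)} = -7$ ($E{\left(x \right)} = 0 - 7 = -7$)
$t = 2$ ($t = 2 + \left(-2 + 5 \cdot 0\right) 0^{2} \left(-7\right) = 2 + \left(-2 + 0\right) 0 \left(-7\right) = 2 + \left(-2\right) 0 \left(-7\right) = 2 + 0 \left(-7\right) = 2 + 0 = 2$)
$Y = -7$
$t Y = 2 \left(-7\right) = -14$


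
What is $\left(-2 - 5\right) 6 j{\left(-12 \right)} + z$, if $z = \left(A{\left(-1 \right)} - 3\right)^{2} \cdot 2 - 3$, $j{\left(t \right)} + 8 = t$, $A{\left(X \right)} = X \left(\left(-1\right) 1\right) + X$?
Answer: $855$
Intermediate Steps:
$A{\left(X \right)} = 0$ ($A{\left(X \right)} = X \left(-1\right) + X = - X + X = 0$)
$j{\left(t \right)} = -8 + t$
$z = 15$ ($z = \left(0 - 3\right)^{2} \cdot 2 - 3 = \left(-3\right)^{2} \cdot 2 - 3 = 9 \cdot 2 - 3 = 18 - 3 = 15$)
$\left(-2 - 5\right) 6 j{\left(-12 \right)} + z = \left(-2 - 5\right) 6 \left(-8 - 12\right) + 15 = \left(-7\right) 6 \left(-20\right) + 15 = \left(-42\right) \left(-20\right) + 15 = 840 + 15 = 855$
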